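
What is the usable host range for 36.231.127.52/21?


Network: 36.231.120.0
Broadcast: 36.231.127.255
First usable = network + 1
Last usable = broadcast - 1
Range: 36.231.120.1 to 36.231.127.254


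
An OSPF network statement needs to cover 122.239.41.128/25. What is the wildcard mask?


Subnet mask: 255.255.255.128
Wildcard = 255.255.255.255 - subnet mask
255 - 255 = 0
255 - 255 = 0
255 - 255 = 0
255 - 128 = 127
Wildcard: 0.0.0.127


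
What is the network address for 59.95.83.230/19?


IP:   00111011.01011111.01010011.11100110
Mask: 11111111.11111111.11100000.00000000
AND operation:
Net:  00111011.01011111.01000000.00000000
Network: 59.95.64.0/19


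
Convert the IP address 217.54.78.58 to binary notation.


217 = 11011001
54 = 00110110
78 = 01001110
58 = 00111010
Binary: 11011001.00110110.01001110.00111010


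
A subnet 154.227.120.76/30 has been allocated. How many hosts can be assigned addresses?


Host bits = 32 - 30 = 2
Total addresses = 2^2 = 4
Usable = total - 2 (network and broadcast)
Usable hosts: 2


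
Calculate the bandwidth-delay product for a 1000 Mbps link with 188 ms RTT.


BDP = bandwidth * RTT
= 1000 Mbps * 188 ms
= 1000 * 1e6 * 188 / 1000 bits
= 188000000 bits
= 23500000 bytes
= 22949.2188 KB
BDP = 188000000 bits (23500000 bytes)


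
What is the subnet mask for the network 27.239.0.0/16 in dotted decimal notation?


/16 means 16 network bits, 16 host bits
Binary: 11111111111111110000000000000000
Mask: 255.255.0.0


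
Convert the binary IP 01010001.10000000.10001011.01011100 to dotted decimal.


01010001 = 81
10000000 = 128
10001011 = 139
01011100 = 92
IP: 81.128.139.92


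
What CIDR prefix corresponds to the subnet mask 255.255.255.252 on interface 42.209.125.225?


Binary: 11111111.11111111.11111111.11111100
Count leading 1s
Prefix: /30


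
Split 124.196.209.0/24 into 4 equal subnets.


New prefix = 24 + 2 = 26
Each subnet has 64 addresses
  124.196.209.0/26
  124.196.209.64/26
  124.196.209.128/26
  124.196.209.192/26
Subnets: 124.196.209.0/26, 124.196.209.64/26, 124.196.209.128/26, 124.196.209.192/26


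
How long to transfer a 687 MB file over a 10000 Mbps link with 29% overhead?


Effective throughput = 10000 * (1 - 29/100) = 7100 Mbps
File size in Mb = 687 * 8 = 5496 Mb
Time = 5496 / 7100
Time = 0.7741 seconds


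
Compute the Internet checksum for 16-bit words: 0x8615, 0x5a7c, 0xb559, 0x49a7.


Sum all words (with carry folding):
+ 0x8615 = 0x8615
+ 0x5a7c = 0xe091
+ 0xb559 = 0x95eb
+ 0x49a7 = 0xdf92
One's complement: ~0xdf92
Checksum = 0x206d


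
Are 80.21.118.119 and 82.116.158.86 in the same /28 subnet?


Mask: 255.255.255.240
80.21.118.119 AND mask = 80.21.118.112
82.116.158.86 AND mask = 82.116.158.80
No, different subnets (80.21.118.112 vs 82.116.158.80)


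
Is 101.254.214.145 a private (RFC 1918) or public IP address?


RFC 1918 private ranges:
  10.0.0.0/8 (10.0.0.0 - 10.255.255.255)
  172.16.0.0/12 (172.16.0.0 - 172.31.255.255)
  192.168.0.0/16 (192.168.0.0 - 192.168.255.255)
Public (not in any RFC 1918 range)


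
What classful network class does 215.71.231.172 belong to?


First octet: 215
Binary: 11010111
110xxxxx -> Class C (192-223)
Class C, default mask 255.255.255.0 (/24)


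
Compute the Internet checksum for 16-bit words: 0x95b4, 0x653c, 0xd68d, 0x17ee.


Sum all words (with carry folding):
+ 0x95b4 = 0x95b4
+ 0x653c = 0xfaf0
+ 0xd68d = 0xd17e
+ 0x17ee = 0xe96c
One's complement: ~0xe96c
Checksum = 0x1693


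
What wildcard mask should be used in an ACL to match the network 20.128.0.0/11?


Subnet mask: 255.224.0.0
Wildcard = 255.255.255.255 - subnet mask
255 - 255 = 0
255 - 224 = 31
255 - 0 = 255
255 - 0 = 255
Wildcard: 0.31.255.255


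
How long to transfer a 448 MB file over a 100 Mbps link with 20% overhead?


Effective throughput = 100 * (1 - 20/100) = 80 Mbps
File size in Mb = 448 * 8 = 3584 Mb
Time = 3584 / 80
Time = 44.8 seconds


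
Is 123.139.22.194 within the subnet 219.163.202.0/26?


Subnet network: 219.163.202.0
Test IP AND mask: 123.139.22.192
No, 123.139.22.194 is not in 219.163.202.0/26


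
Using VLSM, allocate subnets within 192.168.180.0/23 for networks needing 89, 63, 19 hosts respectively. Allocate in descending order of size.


89 hosts -> /25 (126 usable): 192.168.180.0/25
63 hosts -> /25 (126 usable): 192.168.180.128/25
19 hosts -> /27 (30 usable): 192.168.181.0/27
Allocation: 192.168.180.0/25 (89 hosts, 126 usable); 192.168.180.128/25 (63 hosts, 126 usable); 192.168.181.0/27 (19 hosts, 30 usable)


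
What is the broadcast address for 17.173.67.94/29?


Network: 17.173.67.88/29
Host bits = 3
Set all host bits to 1:
Broadcast: 17.173.67.95


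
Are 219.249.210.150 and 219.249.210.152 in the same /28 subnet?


Mask: 255.255.255.240
219.249.210.150 AND mask = 219.249.210.144
219.249.210.152 AND mask = 219.249.210.144
Yes, same subnet (219.249.210.144)


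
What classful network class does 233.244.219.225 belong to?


First octet: 233
Binary: 11101001
1110xxxx -> Class D (224-239)
Class D (multicast), default mask N/A


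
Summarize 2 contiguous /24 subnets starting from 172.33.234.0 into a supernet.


Original prefix: /24
Number of subnets: 2 = 2^1
New prefix = 24 - 1 = 23
Supernet: 172.33.234.0/23


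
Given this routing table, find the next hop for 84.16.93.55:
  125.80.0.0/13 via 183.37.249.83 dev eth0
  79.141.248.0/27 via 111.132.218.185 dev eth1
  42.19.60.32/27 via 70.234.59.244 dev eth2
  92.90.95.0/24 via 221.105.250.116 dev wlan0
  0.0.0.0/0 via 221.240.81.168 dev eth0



Longest prefix match for 84.16.93.55:
  /13 125.80.0.0: no
  /27 79.141.248.0: no
  /27 42.19.60.32: no
  /24 92.90.95.0: no
  /0 0.0.0.0: MATCH
Selected: next-hop 221.240.81.168 via eth0 (matched /0)


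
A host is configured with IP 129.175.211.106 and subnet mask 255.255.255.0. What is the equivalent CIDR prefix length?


Binary: 11111111.11111111.11111111.00000000
Count leading 1s
Prefix: /24


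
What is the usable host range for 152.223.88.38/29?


Network: 152.223.88.32
Broadcast: 152.223.88.39
First usable = network + 1
Last usable = broadcast - 1
Range: 152.223.88.33 to 152.223.88.38


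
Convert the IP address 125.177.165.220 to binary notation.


125 = 01111101
177 = 10110001
165 = 10100101
220 = 11011100
Binary: 01111101.10110001.10100101.11011100


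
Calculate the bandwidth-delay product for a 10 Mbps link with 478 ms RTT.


BDP = bandwidth * RTT
= 10 Mbps * 478 ms
= 10 * 1e6 * 478 / 1000 bits
= 4780000 bits
= 597500 bytes
= 583.4961 KB
BDP = 4780000 bits (597500 bytes)


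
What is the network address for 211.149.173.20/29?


IP:   11010011.10010101.10101101.00010100
Mask: 11111111.11111111.11111111.11111000
AND operation:
Net:  11010011.10010101.10101101.00010000
Network: 211.149.173.16/29


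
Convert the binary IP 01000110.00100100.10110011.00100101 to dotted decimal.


01000110 = 70
00100100 = 36
10110011 = 179
00100101 = 37
IP: 70.36.179.37


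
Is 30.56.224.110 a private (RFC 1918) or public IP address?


RFC 1918 private ranges:
  10.0.0.0/8 (10.0.0.0 - 10.255.255.255)
  172.16.0.0/12 (172.16.0.0 - 172.31.255.255)
  192.168.0.0/16 (192.168.0.0 - 192.168.255.255)
Public (not in any RFC 1918 range)


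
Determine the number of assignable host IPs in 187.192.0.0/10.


Host bits = 32 - 10 = 22
Total addresses = 2^22 = 4194304
Usable = total - 2 (network and broadcast)
Usable hosts: 4194302


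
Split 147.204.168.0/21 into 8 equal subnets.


New prefix = 21 + 3 = 24
Each subnet has 256 addresses
  147.204.168.0/24
  147.204.169.0/24
  147.204.170.0/24
  147.204.171.0/24
  147.204.172.0/24
  147.204.173.0/24
  147.204.174.0/24
  147.204.175.0/24
Subnets: 147.204.168.0/24, 147.204.169.0/24, 147.204.170.0/24, 147.204.171.0/24, 147.204.172.0/24, 147.204.173.0/24, 147.204.174.0/24, 147.204.175.0/24


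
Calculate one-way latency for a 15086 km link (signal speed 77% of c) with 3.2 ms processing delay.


Speed = 0.77 * 3e5 km/s = 231000 km/s
Propagation delay = 15086 / 231000 = 0.0653 s = 65.3074 ms
Processing delay = 3.2 ms
Total one-way latency = 68.5074 ms


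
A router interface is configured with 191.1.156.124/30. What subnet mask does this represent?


/30 means 30 network bits, 2 host bits
Binary: 11111111111111111111111111111100
Mask: 255.255.255.252


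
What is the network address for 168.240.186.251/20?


IP:   10101000.11110000.10111010.11111011
Mask: 11111111.11111111.11110000.00000000
AND operation:
Net:  10101000.11110000.10110000.00000000
Network: 168.240.176.0/20


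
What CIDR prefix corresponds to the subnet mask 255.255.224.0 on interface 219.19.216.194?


Binary: 11111111.11111111.11100000.00000000
Count leading 1s
Prefix: /19


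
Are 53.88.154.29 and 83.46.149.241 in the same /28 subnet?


Mask: 255.255.255.240
53.88.154.29 AND mask = 53.88.154.16
83.46.149.241 AND mask = 83.46.149.240
No, different subnets (53.88.154.16 vs 83.46.149.240)


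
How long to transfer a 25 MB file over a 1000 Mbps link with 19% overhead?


Effective throughput = 1000 * (1 - 19/100) = 810 Mbps
File size in Mb = 25 * 8 = 200 Mb
Time = 200 / 810
Time = 0.2469 seconds


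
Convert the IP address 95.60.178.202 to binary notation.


95 = 01011111
60 = 00111100
178 = 10110010
202 = 11001010
Binary: 01011111.00111100.10110010.11001010


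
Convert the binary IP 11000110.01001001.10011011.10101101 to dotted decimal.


11000110 = 198
01001001 = 73
10011011 = 155
10101101 = 173
IP: 198.73.155.173


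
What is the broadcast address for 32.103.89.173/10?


Network: 32.64.0.0/10
Host bits = 22
Set all host bits to 1:
Broadcast: 32.127.255.255


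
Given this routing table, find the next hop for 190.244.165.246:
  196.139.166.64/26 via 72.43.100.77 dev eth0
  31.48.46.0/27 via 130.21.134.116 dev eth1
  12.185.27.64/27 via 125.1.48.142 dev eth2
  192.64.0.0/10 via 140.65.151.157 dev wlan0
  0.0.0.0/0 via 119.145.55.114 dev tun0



Longest prefix match for 190.244.165.246:
  /26 196.139.166.64: no
  /27 31.48.46.0: no
  /27 12.185.27.64: no
  /10 192.64.0.0: no
  /0 0.0.0.0: MATCH
Selected: next-hop 119.145.55.114 via tun0 (matched /0)


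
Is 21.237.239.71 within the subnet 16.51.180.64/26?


Subnet network: 16.51.180.64
Test IP AND mask: 21.237.239.64
No, 21.237.239.71 is not in 16.51.180.64/26


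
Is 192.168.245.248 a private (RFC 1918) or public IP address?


RFC 1918 private ranges:
  10.0.0.0/8 (10.0.0.0 - 10.255.255.255)
  172.16.0.0/12 (172.16.0.0 - 172.31.255.255)
  192.168.0.0/16 (192.168.0.0 - 192.168.255.255)
Private (in 192.168.0.0/16)


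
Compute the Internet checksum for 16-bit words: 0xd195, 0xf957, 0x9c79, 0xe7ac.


Sum all words (with carry folding):
+ 0xd195 = 0xd195
+ 0xf957 = 0xcaed
+ 0x9c79 = 0x6767
+ 0xe7ac = 0x4f14
One's complement: ~0x4f14
Checksum = 0xb0eb


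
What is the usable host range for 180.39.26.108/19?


Network: 180.39.0.0
Broadcast: 180.39.31.255
First usable = network + 1
Last usable = broadcast - 1
Range: 180.39.0.1 to 180.39.31.254


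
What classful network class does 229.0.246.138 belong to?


First octet: 229
Binary: 11100101
1110xxxx -> Class D (224-239)
Class D (multicast), default mask N/A


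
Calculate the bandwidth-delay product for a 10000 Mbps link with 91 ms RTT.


BDP = bandwidth * RTT
= 10000 Mbps * 91 ms
= 10000 * 1e6 * 91 / 1000 bits
= 910000000 bits
= 113750000 bytes
= 111083.9844 KB
BDP = 910000000 bits (113750000 bytes)


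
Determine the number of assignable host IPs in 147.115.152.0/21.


Host bits = 32 - 21 = 11
Total addresses = 2^11 = 2048
Usable = total - 2 (network and broadcast)
Usable hosts: 2046


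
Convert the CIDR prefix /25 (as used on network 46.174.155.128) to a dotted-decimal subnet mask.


/25 means 25 network bits, 7 host bits
Binary: 11111111111111111111111110000000
Mask: 255.255.255.128


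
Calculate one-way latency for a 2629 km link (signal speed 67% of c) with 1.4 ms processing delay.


Speed = 0.67 * 3e5 km/s = 201000 km/s
Propagation delay = 2629 / 201000 = 0.0131 s = 13.0796 ms
Processing delay = 1.4 ms
Total one-way latency = 14.4796 ms


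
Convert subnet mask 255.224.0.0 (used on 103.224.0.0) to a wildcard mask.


Subnet mask: 255.224.0.0
Wildcard = 255.255.255.255 - subnet mask
255 - 255 = 0
255 - 224 = 31
255 - 0 = 255
255 - 0 = 255
Wildcard: 0.31.255.255


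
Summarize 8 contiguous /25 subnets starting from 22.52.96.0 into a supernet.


Original prefix: /25
Number of subnets: 8 = 2^3
New prefix = 25 - 3 = 22
Supernet: 22.52.96.0/22


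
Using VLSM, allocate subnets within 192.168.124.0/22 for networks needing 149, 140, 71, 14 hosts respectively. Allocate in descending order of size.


149 hosts -> /24 (254 usable): 192.168.124.0/24
140 hosts -> /24 (254 usable): 192.168.125.0/24
71 hosts -> /25 (126 usable): 192.168.126.0/25
14 hosts -> /28 (14 usable): 192.168.126.128/28
Allocation: 192.168.124.0/24 (149 hosts, 254 usable); 192.168.125.0/24 (140 hosts, 254 usable); 192.168.126.0/25 (71 hosts, 126 usable); 192.168.126.128/28 (14 hosts, 14 usable)


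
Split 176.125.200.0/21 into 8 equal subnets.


New prefix = 21 + 3 = 24
Each subnet has 256 addresses
  176.125.200.0/24
  176.125.201.0/24
  176.125.202.0/24
  176.125.203.0/24
  176.125.204.0/24
  176.125.205.0/24
  176.125.206.0/24
  176.125.207.0/24
Subnets: 176.125.200.0/24, 176.125.201.0/24, 176.125.202.0/24, 176.125.203.0/24, 176.125.204.0/24, 176.125.205.0/24, 176.125.206.0/24, 176.125.207.0/24


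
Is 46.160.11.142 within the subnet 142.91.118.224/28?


Subnet network: 142.91.118.224
Test IP AND mask: 46.160.11.128
No, 46.160.11.142 is not in 142.91.118.224/28


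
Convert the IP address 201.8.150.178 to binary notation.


201 = 11001001
8 = 00001000
150 = 10010110
178 = 10110010
Binary: 11001001.00001000.10010110.10110010


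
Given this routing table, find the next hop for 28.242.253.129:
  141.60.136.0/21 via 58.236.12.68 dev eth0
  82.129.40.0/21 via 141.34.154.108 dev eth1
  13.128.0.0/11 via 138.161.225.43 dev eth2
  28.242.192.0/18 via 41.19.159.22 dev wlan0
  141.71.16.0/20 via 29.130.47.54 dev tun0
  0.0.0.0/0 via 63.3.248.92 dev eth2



Longest prefix match for 28.242.253.129:
  /21 141.60.136.0: no
  /21 82.129.40.0: no
  /11 13.128.0.0: no
  /18 28.242.192.0: MATCH
  /20 141.71.16.0: no
  /0 0.0.0.0: MATCH
Selected: next-hop 41.19.159.22 via wlan0 (matched /18)


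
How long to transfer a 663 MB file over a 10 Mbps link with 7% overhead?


Effective throughput = 10 * (1 - 7/100) = 9.3 Mbps
File size in Mb = 663 * 8 = 5304 Mb
Time = 5304 / 9.3
Time = 570.3226 seconds


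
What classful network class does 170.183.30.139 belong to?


First octet: 170
Binary: 10101010
10xxxxxx -> Class B (128-191)
Class B, default mask 255.255.0.0 (/16)


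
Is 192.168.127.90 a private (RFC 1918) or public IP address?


RFC 1918 private ranges:
  10.0.0.0/8 (10.0.0.0 - 10.255.255.255)
  172.16.0.0/12 (172.16.0.0 - 172.31.255.255)
  192.168.0.0/16 (192.168.0.0 - 192.168.255.255)
Private (in 192.168.0.0/16)


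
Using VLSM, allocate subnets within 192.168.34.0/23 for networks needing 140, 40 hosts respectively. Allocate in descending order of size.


140 hosts -> /24 (254 usable): 192.168.34.0/24
40 hosts -> /26 (62 usable): 192.168.35.0/26
Allocation: 192.168.34.0/24 (140 hosts, 254 usable); 192.168.35.0/26 (40 hosts, 62 usable)


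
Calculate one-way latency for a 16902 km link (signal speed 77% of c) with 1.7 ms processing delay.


Speed = 0.77 * 3e5 km/s = 231000 km/s
Propagation delay = 16902 / 231000 = 0.0732 s = 73.1688 ms
Processing delay = 1.7 ms
Total one-way latency = 74.8688 ms


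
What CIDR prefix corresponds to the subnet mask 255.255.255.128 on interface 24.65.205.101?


Binary: 11111111.11111111.11111111.10000000
Count leading 1s
Prefix: /25


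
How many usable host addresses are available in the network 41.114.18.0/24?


Host bits = 32 - 24 = 8
Total addresses = 2^8 = 256
Usable = total - 2 (network and broadcast)
Usable hosts: 254


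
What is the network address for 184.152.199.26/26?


IP:   10111000.10011000.11000111.00011010
Mask: 11111111.11111111.11111111.11000000
AND operation:
Net:  10111000.10011000.11000111.00000000
Network: 184.152.199.0/26


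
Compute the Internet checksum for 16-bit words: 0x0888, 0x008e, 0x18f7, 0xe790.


Sum all words (with carry folding):
+ 0x0888 = 0x0888
+ 0x008e = 0x0916
+ 0x18f7 = 0x220d
+ 0xe790 = 0x099e
One's complement: ~0x099e
Checksum = 0xf661


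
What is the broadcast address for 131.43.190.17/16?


Network: 131.43.0.0/16
Host bits = 16
Set all host bits to 1:
Broadcast: 131.43.255.255


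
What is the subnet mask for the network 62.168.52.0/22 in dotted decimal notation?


/22 means 22 network bits, 10 host bits
Binary: 11111111111111111111110000000000
Mask: 255.255.252.0


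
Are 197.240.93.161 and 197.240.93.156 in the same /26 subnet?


Mask: 255.255.255.192
197.240.93.161 AND mask = 197.240.93.128
197.240.93.156 AND mask = 197.240.93.128
Yes, same subnet (197.240.93.128)


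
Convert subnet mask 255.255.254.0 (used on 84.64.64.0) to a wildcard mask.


Subnet mask: 255.255.254.0
Wildcard = 255.255.255.255 - subnet mask
255 - 255 = 0
255 - 255 = 0
255 - 254 = 1
255 - 0 = 255
Wildcard: 0.0.1.255


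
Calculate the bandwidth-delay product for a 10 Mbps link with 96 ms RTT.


BDP = bandwidth * RTT
= 10 Mbps * 96 ms
= 10 * 1e6 * 96 / 1000 bits
= 960000 bits
= 120000 bytes
= 117.1875 KB
BDP = 960000 bits (120000 bytes)


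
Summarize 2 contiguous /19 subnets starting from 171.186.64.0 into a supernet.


Original prefix: /19
Number of subnets: 2 = 2^1
New prefix = 19 - 1 = 18
Supernet: 171.186.64.0/18


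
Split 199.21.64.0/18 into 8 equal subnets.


New prefix = 18 + 3 = 21
Each subnet has 2048 addresses
  199.21.64.0/21
  199.21.72.0/21
  199.21.80.0/21
  199.21.88.0/21
  199.21.96.0/21
  199.21.104.0/21
  199.21.112.0/21
  199.21.120.0/21
Subnets: 199.21.64.0/21, 199.21.72.0/21, 199.21.80.0/21, 199.21.88.0/21, 199.21.96.0/21, 199.21.104.0/21, 199.21.112.0/21, 199.21.120.0/21


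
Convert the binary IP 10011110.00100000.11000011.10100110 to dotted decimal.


10011110 = 158
00100000 = 32
11000011 = 195
10100110 = 166
IP: 158.32.195.166


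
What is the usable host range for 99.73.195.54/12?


Network: 99.64.0.0
Broadcast: 99.79.255.255
First usable = network + 1
Last usable = broadcast - 1
Range: 99.64.0.1 to 99.79.255.254


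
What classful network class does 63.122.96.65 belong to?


First octet: 63
Binary: 00111111
0xxxxxxx -> Class A (1-126)
Class A, default mask 255.0.0.0 (/8)


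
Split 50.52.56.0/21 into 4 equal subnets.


New prefix = 21 + 2 = 23
Each subnet has 512 addresses
  50.52.56.0/23
  50.52.58.0/23
  50.52.60.0/23
  50.52.62.0/23
Subnets: 50.52.56.0/23, 50.52.58.0/23, 50.52.60.0/23, 50.52.62.0/23


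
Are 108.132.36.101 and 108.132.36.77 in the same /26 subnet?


Mask: 255.255.255.192
108.132.36.101 AND mask = 108.132.36.64
108.132.36.77 AND mask = 108.132.36.64
Yes, same subnet (108.132.36.64)


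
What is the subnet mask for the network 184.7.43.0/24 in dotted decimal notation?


/24 means 24 network bits, 8 host bits
Binary: 11111111111111111111111100000000
Mask: 255.255.255.0


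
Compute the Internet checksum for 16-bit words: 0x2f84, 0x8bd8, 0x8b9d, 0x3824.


Sum all words (with carry folding):
+ 0x2f84 = 0x2f84
+ 0x8bd8 = 0xbb5c
+ 0x8b9d = 0x46fa
+ 0x3824 = 0x7f1e
One's complement: ~0x7f1e
Checksum = 0x80e1


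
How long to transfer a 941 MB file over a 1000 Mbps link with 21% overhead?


Effective throughput = 1000 * (1 - 21/100) = 790 Mbps
File size in Mb = 941 * 8 = 7528 Mb
Time = 7528 / 790
Time = 9.5291 seconds


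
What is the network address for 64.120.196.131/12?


IP:   01000000.01111000.11000100.10000011
Mask: 11111111.11110000.00000000.00000000
AND operation:
Net:  01000000.01110000.00000000.00000000
Network: 64.112.0.0/12


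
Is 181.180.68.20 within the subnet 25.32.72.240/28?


Subnet network: 25.32.72.240
Test IP AND mask: 181.180.68.16
No, 181.180.68.20 is not in 25.32.72.240/28


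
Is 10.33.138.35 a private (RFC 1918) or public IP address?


RFC 1918 private ranges:
  10.0.0.0/8 (10.0.0.0 - 10.255.255.255)
  172.16.0.0/12 (172.16.0.0 - 172.31.255.255)
  192.168.0.0/16 (192.168.0.0 - 192.168.255.255)
Private (in 10.0.0.0/8)


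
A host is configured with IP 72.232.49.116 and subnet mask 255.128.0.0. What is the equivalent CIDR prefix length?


Binary: 11111111.10000000.00000000.00000000
Count leading 1s
Prefix: /9


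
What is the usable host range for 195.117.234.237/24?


Network: 195.117.234.0
Broadcast: 195.117.234.255
First usable = network + 1
Last usable = broadcast - 1
Range: 195.117.234.1 to 195.117.234.254


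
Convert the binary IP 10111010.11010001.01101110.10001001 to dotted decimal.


10111010 = 186
11010001 = 209
01101110 = 110
10001001 = 137
IP: 186.209.110.137


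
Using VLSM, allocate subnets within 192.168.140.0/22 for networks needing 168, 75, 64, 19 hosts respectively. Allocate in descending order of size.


168 hosts -> /24 (254 usable): 192.168.140.0/24
75 hosts -> /25 (126 usable): 192.168.141.0/25
64 hosts -> /25 (126 usable): 192.168.141.128/25
19 hosts -> /27 (30 usable): 192.168.142.0/27
Allocation: 192.168.140.0/24 (168 hosts, 254 usable); 192.168.141.0/25 (75 hosts, 126 usable); 192.168.141.128/25 (64 hosts, 126 usable); 192.168.142.0/27 (19 hosts, 30 usable)


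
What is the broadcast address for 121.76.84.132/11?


Network: 121.64.0.0/11
Host bits = 21
Set all host bits to 1:
Broadcast: 121.95.255.255


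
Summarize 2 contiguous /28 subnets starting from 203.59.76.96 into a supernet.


Original prefix: /28
Number of subnets: 2 = 2^1
New prefix = 28 - 1 = 27
Supernet: 203.59.76.96/27


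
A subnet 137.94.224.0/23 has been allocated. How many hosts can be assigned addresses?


Host bits = 32 - 23 = 9
Total addresses = 2^9 = 512
Usable = total - 2 (network and broadcast)
Usable hosts: 510


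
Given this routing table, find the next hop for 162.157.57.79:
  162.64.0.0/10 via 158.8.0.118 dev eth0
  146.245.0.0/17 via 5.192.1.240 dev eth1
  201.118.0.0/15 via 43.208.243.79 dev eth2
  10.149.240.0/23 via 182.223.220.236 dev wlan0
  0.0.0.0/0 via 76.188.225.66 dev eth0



Longest prefix match for 162.157.57.79:
  /10 162.64.0.0: no
  /17 146.245.0.0: no
  /15 201.118.0.0: no
  /23 10.149.240.0: no
  /0 0.0.0.0: MATCH
Selected: next-hop 76.188.225.66 via eth0 (matched /0)


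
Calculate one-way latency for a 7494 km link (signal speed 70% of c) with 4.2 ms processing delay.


Speed = 0.7 * 3e5 km/s = 210000 km/s
Propagation delay = 7494 / 210000 = 0.0357 s = 35.6857 ms
Processing delay = 4.2 ms
Total one-way latency = 39.8857 ms


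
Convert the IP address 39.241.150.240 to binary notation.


39 = 00100111
241 = 11110001
150 = 10010110
240 = 11110000
Binary: 00100111.11110001.10010110.11110000


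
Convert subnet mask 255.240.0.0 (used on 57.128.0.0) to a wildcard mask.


Subnet mask: 255.240.0.0
Wildcard = 255.255.255.255 - subnet mask
255 - 255 = 0
255 - 240 = 15
255 - 0 = 255
255 - 0 = 255
Wildcard: 0.15.255.255


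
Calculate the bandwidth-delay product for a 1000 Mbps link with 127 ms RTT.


BDP = bandwidth * RTT
= 1000 Mbps * 127 ms
= 1000 * 1e6 * 127 / 1000 bits
= 127000000 bits
= 15875000 bytes
= 15502.9297 KB
BDP = 127000000 bits (15875000 bytes)


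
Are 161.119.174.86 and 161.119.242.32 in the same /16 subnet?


Mask: 255.255.0.0
161.119.174.86 AND mask = 161.119.0.0
161.119.242.32 AND mask = 161.119.0.0
Yes, same subnet (161.119.0.0)


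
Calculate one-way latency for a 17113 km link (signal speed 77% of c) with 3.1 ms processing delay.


Speed = 0.77 * 3e5 km/s = 231000 km/s
Propagation delay = 17113 / 231000 = 0.0741 s = 74.0823 ms
Processing delay = 3.1 ms
Total one-way latency = 77.1823 ms


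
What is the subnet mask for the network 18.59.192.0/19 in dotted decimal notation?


/19 means 19 network bits, 13 host bits
Binary: 11111111111111111110000000000000
Mask: 255.255.224.0


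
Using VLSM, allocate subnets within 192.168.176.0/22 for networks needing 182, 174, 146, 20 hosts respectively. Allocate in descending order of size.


182 hosts -> /24 (254 usable): 192.168.176.0/24
174 hosts -> /24 (254 usable): 192.168.177.0/24
146 hosts -> /24 (254 usable): 192.168.178.0/24
20 hosts -> /27 (30 usable): 192.168.179.0/27
Allocation: 192.168.176.0/24 (182 hosts, 254 usable); 192.168.177.0/24 (174 hosts, 254 usable); 192.168.178.0/24 (146 hosts, 254 usable); 192.168.179.0/27 (20 hosts, 30 usable)


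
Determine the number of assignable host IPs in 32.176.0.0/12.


Host bits = 32 - 12 = 20
Total addresses = 2^20 = 1048576
Usable = total - 2 (network and broadcast)
Usable hosts: 1048574


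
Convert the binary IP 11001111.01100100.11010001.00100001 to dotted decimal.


11001111 = 207
01100100 = 100
11010001 = 209
00100001 = 33
IP: 207.100.209.33


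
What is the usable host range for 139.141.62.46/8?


Network: 139.0.0.0
Broadcast: 139.255.255.255
First usable = network + 1
Last usable = broadcast - 1
Range: 139.0.0.1 to 139.255.255.254


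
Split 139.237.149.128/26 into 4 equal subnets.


New prefix = 26 + 2 = 28
Each subnet has 16 addresses
  139.237.149.128/28
  139.237.149.144/28
  139.237.149.160/28
  139.237.149.176/28
Subnets: 139.237.149.128/28, 139.237.149.144/28, 139.237.149.160/28, 139.237.149.176/28


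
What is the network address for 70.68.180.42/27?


IP:   01000110.01000100.10110100.00101010
Mask: 11111111.11111111.11111111.11100000
AND operation:
Net:  01000110.01000100.10110100.00100000
Network: 70.68.180.32/27


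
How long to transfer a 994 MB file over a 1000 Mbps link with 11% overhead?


Effective throughput = 1000 * (1 - 11/100) = 890 Mbps
File size in Mb = 994 * 8 = 7952 Mb
Time = 7952 / 890
Time = 8.9348 seconds


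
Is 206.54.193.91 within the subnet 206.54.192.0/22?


Subnet network: 206.54.192.0
Test IP AND mask: 206.54.192.0
Yes, 206.54.193.91 is in 206.54.192.0/22


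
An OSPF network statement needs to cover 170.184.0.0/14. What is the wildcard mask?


Subnet mask: 255.252.0.0
Wildcard = 255.255.255.255 - subnet mask
255 - 255 = 0
255 - 252 = 3
255 - 0 = 255
255 - 0 = 255
Wildcard: 0.3.255.255


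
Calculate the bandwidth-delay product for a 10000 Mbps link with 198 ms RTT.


BDP = bandwidth * RTT
= 10000 Mbps * 198 ms
= 10000 * 1e6 * 198 / 1000 bits
= 1980000000 bits
= 247500000 bytes
= 241699.2188 KB
BDP = 1980000000 bits (247500000 bytes)


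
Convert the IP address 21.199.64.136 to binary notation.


21 = 00010101
199 = 11000111
64 = 01000000
136 = 10001000
Binary: 00010101.11000111.01000000.10001000


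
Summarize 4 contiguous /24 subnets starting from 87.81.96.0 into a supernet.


Original prefix: /24
Number of subnets: 4 = 2^2
New prefix = 24 - 2 = 22
Supernet: 87.81.96.0/22


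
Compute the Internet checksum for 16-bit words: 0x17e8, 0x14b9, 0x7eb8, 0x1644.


Sum all words (with carry folding):
+ 0x17e8 = 0x17e8
+ 0x14b9 = 0x2ca1
+ 0x7eb8 = 0xab59
+ 0x1644 = 0xc19d
One's complement: ~0xc19d
Checksum = 0x3e62


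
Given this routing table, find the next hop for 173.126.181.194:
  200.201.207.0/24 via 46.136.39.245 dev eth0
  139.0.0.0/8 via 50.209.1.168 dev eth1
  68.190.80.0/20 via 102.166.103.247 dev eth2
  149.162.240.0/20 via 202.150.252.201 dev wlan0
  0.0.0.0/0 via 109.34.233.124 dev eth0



Longest prefix match for 173.126.181.194:
  /24 200.201.207.0: no
  /8 139.0.0.0: no
  /20 68.190.80.0: no
  /20 149.162.240.0: no
  /0 0.0.0.0: MATCH
Selected: next-hop 109.34.233.124 via eth0 (matched /0)


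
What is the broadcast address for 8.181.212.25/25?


Network: 8.181.212.0/25
Host bits = 7
Set all host bits to 1:
Broadcast: 8.181.212.127


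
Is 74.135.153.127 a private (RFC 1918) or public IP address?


RFC 1918 private ranges:
  10.0.0.0/8 (10.0.0.0 - 10.255.255.255)
  172.16.0.0/12 (172.16.0.0 - 172.31.255.255)
  192.168.0.0/16 (192.168.0.0 - 192.168.255.255)
Public (not in any RFC 1918 range)


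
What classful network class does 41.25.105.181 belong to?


First octet: 41
Binary: 00101001
0xxxxxxx -> Class A (1-126)
Class A, default mask 255.0.0.0 (/8)


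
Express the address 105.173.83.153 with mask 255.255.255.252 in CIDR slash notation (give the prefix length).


Binary: 11111111.11111111.11111111.11111100
Count leading 1s
Prefix: /30


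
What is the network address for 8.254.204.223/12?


IP:   00001000.11111110.11001100.11011111
Mask: 11111111.11110000.00000000.00000000
AND operation:
Net:  00001000.11110000.00000000.00000000
Network: 8.240.0.0/12


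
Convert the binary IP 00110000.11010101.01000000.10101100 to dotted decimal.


00110000 = 48
11010101 = 213
01000000 = 64
10101100 = 172
IP: 48.213.64.172


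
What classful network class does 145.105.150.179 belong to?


First octet: 145
Binary: 10010001
10xxxxxx -> Class B (128-191)
Class B, default mask 255.255.0.0 (/16)


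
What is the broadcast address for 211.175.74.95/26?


Network: 211.175.74.64/26
Host bits = 6
Set all host bits to 1:
Broadcast: 211.175.74.127


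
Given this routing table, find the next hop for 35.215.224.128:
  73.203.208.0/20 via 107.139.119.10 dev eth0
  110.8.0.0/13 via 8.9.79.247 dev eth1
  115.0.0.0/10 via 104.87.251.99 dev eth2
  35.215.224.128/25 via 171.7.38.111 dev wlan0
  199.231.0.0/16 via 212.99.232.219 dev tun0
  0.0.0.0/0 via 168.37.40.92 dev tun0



Longest prefix match for 35.215.224.128:
  /20 73.203.208.0: no
  /13 110.8.0.0: no
  /10 115.0.0.0: no
  /25 35.215.224.128: MATCH
  /16 199.231.0.0: no
  /0 0.0.0.0: MATCH
Selected: next-hop 171.7.38.111 via wlan0 (matched /25)


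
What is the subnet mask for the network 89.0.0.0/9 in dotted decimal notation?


/9 means 9 network bits, 23 host bits
Binary: 11111111100000000000000000000000
Mask: 255.128.0.0


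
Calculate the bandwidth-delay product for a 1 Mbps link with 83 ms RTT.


BDP = bandwidth * RTT
= 1 Mbps * 83 ms
= 1 * 1e6 * 83 / 1000 bits
= 83000 bits
= 10375 bytes
= 10.1318 KB
BDP = 83000 bits (10375 bytes)


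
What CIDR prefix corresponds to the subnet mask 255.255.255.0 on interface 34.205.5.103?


Binary: 11111111.11111111.11111111.00000000
Count leading 1s
Prefix: /24


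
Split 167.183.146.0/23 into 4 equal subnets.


New prefix = 23 + 2 = 25
Each subnet has 128 addresses
  167.183.146.0/25
  167.183.146.128/25
  167.183.147.0/25
  167.183.147.128/25
Subnets: 167.183.146.0/25, 167.183.146.128/25, 167.183.147.0/25, 167.183.147.128/25


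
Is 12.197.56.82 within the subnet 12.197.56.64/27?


Subnet network: 12.197.56.64
Test IP AND mask: 12.197.56.64
Yes, 12.197.56.82 is in 12.197.56.64/27


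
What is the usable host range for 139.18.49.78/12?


Network: 139.16.0.0
Broadcast: 139.31.255.255
First usable = network + 1
Last usable = broadcast - 1
Range: 139.16.0.1 to 139.31.255.254


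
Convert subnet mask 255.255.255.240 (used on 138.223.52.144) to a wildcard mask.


Subnet mask: 255.255.255.240
Wildcard = 255.255.255.255 - subnet mask
255 - 255 = 0
255 - 255 = 0
255 - 255 = 0
255 - 240 = 15
Wildcard: 0.0.0.15


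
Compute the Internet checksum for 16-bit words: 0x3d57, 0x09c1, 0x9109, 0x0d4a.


Sum all words (with carry folding):
+ 0x3d57 = 0x3d57
+ 0x09c1 = 0x4718
+ 0x9109 = 0xd821
+ 0x0d4a = 0xe56b
One's complement: ~0xe56b
Checksum = 0x1a94


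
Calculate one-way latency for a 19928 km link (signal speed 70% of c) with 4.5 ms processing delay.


Speed = 0.7 * 3e5 km/s = 210000 km/s
Propagation delay = 19928 / 210000 = 0.0949 s = 94.8952 ms
Processing delay = 4.5 ms
Total one-way latency = 99.3952 ms


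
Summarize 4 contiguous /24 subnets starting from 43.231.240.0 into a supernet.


Original prefix: /24
Number of subnets: 4 = 2^2
New prefix = 24 - 2 = 22
Supernet: 43.231.240.0/22


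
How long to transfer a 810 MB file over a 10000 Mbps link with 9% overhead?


Effective throughput = 10000 * (1 - 9/100) = 9100 Mbps
File size in Mb = 810 * 8 = 6480 Mb
Time = 6480 / 9100
Time = 0.7121 seconds


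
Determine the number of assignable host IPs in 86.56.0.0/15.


Host bits = 32 - 15 = 17
Total addresses = 2^17 = 131072
Usable = total - 2 (network and broadcast)
Usable hosts: 131070


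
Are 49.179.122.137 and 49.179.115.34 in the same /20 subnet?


Mask: 255.255.240.0
49.179.122.137 AND mask = 49.179.112.0
49.179.115.34 AND mask = 49.179.112.0
Yes, same subnet (49.179.112.0)


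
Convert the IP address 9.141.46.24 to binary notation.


9 = 00001001
141 = 10001101
46 = 00101110
24 = 00011000
Binary: 00001001.10001101.00101110.00011000


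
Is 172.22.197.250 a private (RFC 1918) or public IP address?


RFC 1918 private ranges:
  10.0.0.0/8 (10.0.0.0 - 10.255.255.255)
  172.16.0.0/12 (172.16.0.0 - 172.31.255.255)
  192.168.0.0/16 (192.168.0.0 - 192.168.255.255)
Private (in 172.16.0.0/12)


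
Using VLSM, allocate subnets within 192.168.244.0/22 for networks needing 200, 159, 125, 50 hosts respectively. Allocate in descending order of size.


200 hosts -> /24 (254 usable): 192.168.244.0/24
159 hosts -> /24 (254 usable): 192.168.245.0/24
125 hosts -> /25 (126 usable): 192.168.246.0/25
50 hosts -> /26 (62 usable): 192.168.246.128/26
Allocation: 192.168.244.0/24 (200 hosts, 254 usable); 192.168.245.0/24 (159 hosts, 254 usable); 192.168.246.0/25 (125 hosts, 126 usable); 192.168.246.128/26 (50 hosts, 62 usable)


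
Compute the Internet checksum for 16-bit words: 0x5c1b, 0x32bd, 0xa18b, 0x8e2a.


Sum all words (with carry folding):
+ 0x5c1b = 0x5c1b
+ 0x32bd = 0x8ed8
+ 0xa18b = 0x3064
+ 0x8e2a = 0xbe8e
One's complement: ~0xbe8e
Checksum = 0x4171


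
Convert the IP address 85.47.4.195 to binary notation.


85 = 01010101
47 = 00101111
4 = 00000100
195 = 11000011
Binary: 01010101.00101111.00000100.11000011


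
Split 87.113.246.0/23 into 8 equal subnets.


New prefix = 23 + 3 = 26
Each subnet has 64 addresses
  87.113.246.0/26
  87.113.246.64/26
  87.113.246.128/26
  87.113.246.192/26
  87.113.247.0/26
  87.113.247.64/26
  87.113.247.128/26
  87.113.247.192/26
Subnets: 87.113.246.0/26, 87.113.246.64/26, 87.113.246.128/26, 87.113.246.192/26, 87.113.247.0/26, 87.113.247.64/26, 87.113.247.128/26, 87.113.247.192/26


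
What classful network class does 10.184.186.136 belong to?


First octet: 10
Binary: 00001010
0xxxxxxx -> Class A (1-126)
Class A, default mask 255.0.0.0 (/8)


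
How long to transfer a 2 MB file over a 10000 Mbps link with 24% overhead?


Effective throughput = 10000 * (1 - 24/100) = 7600 Mbps
File size in Mb = 2 * 8 = 16 Mb
Time = 16 / 7600
Time = 0.0021 seconds


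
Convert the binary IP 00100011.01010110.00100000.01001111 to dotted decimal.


00100011 = 35
01010110 = 86
00100000 = 32
01001111 = 79
IP: 35.86.32.79


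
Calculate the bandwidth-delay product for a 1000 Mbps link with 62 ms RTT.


BDP = bandwidth * RTT
= 1000 Mbps * 62 ms
= 1000 * 1e6 * 62 / 1000 bits
= 62000000 bits
= 7750000 bytes
= 7568.3594 KB
BDP = 62000000 bits (7750000 bytes)


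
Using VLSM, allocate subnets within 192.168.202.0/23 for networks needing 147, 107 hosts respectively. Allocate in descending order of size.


147 hosts -> /24 (254 usable): 192.168.202.0/24
107 hosts -> /25 (126 usable): 192.168.203.0/25
Allocation: 192.168.202.0/24 (147 hosts, 254 usable); 192.168.203.0/25 (107 hosts, 126 usable)


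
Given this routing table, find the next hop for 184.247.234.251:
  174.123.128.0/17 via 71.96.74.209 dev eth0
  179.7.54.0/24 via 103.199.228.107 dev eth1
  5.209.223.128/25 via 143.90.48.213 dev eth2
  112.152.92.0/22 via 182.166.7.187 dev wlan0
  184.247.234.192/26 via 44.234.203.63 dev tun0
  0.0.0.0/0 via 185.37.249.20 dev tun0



Longest prefix match for 184.247.234.251:
  /17 174.123.128.0: no
  /24 179.7.54.0: no
  /25 5.209.223.128: no
  /22 112.152.92.0: no
  /26 184.247.234.192: MATCH
  /0 0.0.0.0: MATCH
Selected: next-hop 44.234.203.63 via tun0 (matched /26)


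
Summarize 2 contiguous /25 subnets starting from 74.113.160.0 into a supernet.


Original prefix: /25
Number of subnets: 2 = 2^1
New prefix = 25 - 1 = 24
Supernet: 74.113.160.0/24


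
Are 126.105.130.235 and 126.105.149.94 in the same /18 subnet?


Mask: 255.255.192.0
126.105.130.235 AND mask = 126.105.128.0
126.105.149.94 AND mask = 126.105.128.0
Yes, same subnet (126.105.128.0)


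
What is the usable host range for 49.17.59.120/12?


Network: 49.16.0.0
Broadcast: 49.31.255.255
First usable = network + 1
Last usable = broadcast - 1
Range: 49.16.0.1 to 49.31.255.254


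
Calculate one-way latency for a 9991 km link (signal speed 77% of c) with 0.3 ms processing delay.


Speed = 0.77 * 3e5 km/s = 231000 km/s
Propagation delay = 9991 / 231000 = 0.0433 s = 43.2511 ms
Processing delay = 0.3 ms
Total one-way latency = 43.5511 ms


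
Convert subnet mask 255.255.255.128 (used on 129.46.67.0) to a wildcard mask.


Subnet mask: 255.255.255.128
Wildcard = 255.255.255.255 - subnet mask
255 - 255 = 0
255 - 255 = 0
255 - 255 = 0
255 - 128 = 127
Wildcard: 0.0.0.127


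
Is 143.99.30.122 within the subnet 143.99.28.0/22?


Subnet network: 143.99.28.0
Test IP AND mask: 143.99.28.0
Yes, 143.99.30.122 is in 143.99.28.0/22


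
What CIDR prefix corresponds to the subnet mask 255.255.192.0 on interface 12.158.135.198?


Binary: 11111111.11111111.11000000.00000000
Count leading 1s
Prefix: /18


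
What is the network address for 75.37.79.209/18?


IP:   01001011.00100101.01001111.11010001
Mask: 11111111.11111111.11000000.00000000
AND operation:
Net:  01001011.00100101.01000000.00000000
Network: 75.37.64.0/18


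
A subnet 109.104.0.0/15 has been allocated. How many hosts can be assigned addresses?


Host bits = 32 - 15 = 17
Total addresses = 2^17 = 131072
Usable = total - 2 (network and broadcast)
Usable hosts: 131070


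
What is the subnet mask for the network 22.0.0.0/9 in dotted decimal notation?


/9 means 9 network bits, 23 host bits
Binary: 11111111100000000000000000000000
Mask: 255.128.0.0


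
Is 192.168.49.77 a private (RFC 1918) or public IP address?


RFC 1918 private ranges:
  10.0.0.0/8 (10.0.0.0 - 10.255.255.255)
  172.16.0.0/12 (172.16.0.0 - 172.31.255.255)
  192.168.0.0/16 (192.168.0.0 - 192.168.255.255)
Private (in 192.168.0.0/16)


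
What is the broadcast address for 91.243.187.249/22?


Network: 91.243.184.0/22
Host bits = 10
Set all host bits to 1:
Broadcast: 91.243.187.255


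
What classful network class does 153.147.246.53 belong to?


First octet: 153
Binary: 10011001
10xxxxxx -> Class B (128-191)
Class B, default mask 255.255.0.0 (/16)


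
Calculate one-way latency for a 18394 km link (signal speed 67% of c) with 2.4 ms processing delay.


Speed = 0.67 * 3e5 km/s = 201000 km/s
Propagation delay = 18394 / 201000 = 0.0915 s = 91.5124 ms
Processing delay = 2.4 ms
Total one-way latency = 93.9124 ms


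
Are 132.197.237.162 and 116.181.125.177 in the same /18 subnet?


Mask: 255.255.192.0
132.197.237.162 AND mask = 132.197.192.0
116.181.125.177 AND mask = 116.181.64.0
No, different subnets (132.197.192.0 vs 116.181.64.0)


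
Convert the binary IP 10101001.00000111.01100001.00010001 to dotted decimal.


10101001 = 169
00000111 = 7
01100001 = 97
00010001 = 17
IP: 169.7.97.17


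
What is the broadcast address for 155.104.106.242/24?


Network: 155.104.106.0/24
Host bits = 8
Set all host bits to 1:
Broadcast: 155.104.106.255


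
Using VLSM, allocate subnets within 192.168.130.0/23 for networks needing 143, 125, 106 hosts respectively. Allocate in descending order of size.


143 hosts -> /24 (254 usable): 192.168.130.0/24
125 hosts -> /25 (126 usable): 192.168.131.0/25
106 hosts -> /25 (126 usable): 192.168.131.128/25
Allocation: 192.168.130.0/24 (143 hosts, 254 usable); 192.168.131.0/25 (125 hosts, 126 usable); 192.168.131.128/25 (106 hosts, 126 usable)
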